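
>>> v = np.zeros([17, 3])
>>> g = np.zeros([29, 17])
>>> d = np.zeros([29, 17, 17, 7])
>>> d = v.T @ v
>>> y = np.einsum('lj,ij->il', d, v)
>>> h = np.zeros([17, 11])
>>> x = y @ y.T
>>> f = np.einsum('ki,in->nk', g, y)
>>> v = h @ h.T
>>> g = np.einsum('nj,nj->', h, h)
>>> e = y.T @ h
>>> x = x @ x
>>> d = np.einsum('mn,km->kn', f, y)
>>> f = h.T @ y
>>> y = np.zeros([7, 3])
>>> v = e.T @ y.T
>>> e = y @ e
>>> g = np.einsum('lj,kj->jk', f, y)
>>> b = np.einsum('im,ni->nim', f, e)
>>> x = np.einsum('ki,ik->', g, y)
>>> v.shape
(11, 7)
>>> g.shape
(3, 7)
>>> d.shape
(17, 29)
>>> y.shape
(7, 3)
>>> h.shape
(17, 11)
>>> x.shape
()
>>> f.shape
(11, 3)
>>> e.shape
(7, 11)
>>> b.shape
(7, 11, 3)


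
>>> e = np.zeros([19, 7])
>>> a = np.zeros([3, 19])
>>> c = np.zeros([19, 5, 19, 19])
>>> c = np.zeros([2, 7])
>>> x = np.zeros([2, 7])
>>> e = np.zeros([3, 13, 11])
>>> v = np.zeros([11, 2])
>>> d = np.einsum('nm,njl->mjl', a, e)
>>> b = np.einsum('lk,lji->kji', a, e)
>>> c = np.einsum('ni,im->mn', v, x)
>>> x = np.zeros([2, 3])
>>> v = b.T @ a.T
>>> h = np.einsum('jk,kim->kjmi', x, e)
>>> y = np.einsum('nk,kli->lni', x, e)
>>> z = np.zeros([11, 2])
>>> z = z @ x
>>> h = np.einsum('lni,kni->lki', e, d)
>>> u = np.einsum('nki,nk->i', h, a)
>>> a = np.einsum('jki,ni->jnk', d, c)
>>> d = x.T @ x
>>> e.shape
(3, 13, 11)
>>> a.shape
(19, 7, 13)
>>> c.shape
(7, 11)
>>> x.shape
(2, 3)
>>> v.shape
(11, 13, 3)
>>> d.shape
(3, 3)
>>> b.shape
(19, 13, 11)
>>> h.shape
(3, 19, 11)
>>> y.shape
(13, 2, 11)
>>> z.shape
(11, 3)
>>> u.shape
(11,)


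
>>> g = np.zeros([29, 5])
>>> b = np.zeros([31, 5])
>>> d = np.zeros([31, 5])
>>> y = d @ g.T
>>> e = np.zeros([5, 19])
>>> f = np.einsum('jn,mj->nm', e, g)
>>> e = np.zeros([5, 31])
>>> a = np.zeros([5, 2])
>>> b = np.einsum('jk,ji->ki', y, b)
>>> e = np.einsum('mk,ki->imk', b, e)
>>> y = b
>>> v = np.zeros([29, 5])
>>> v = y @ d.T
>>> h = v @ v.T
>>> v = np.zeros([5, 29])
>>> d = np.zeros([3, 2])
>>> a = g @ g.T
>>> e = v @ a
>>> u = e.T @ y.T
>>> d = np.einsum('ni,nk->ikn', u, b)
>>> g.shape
(29, 5)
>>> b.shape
(29, 5)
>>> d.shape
(29, 5, 29)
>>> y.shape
(29, 5)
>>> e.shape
(5, 29)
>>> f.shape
(19, 29)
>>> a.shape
(29, 29)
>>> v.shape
(5, 29)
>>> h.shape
(29, 29)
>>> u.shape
(29, 29)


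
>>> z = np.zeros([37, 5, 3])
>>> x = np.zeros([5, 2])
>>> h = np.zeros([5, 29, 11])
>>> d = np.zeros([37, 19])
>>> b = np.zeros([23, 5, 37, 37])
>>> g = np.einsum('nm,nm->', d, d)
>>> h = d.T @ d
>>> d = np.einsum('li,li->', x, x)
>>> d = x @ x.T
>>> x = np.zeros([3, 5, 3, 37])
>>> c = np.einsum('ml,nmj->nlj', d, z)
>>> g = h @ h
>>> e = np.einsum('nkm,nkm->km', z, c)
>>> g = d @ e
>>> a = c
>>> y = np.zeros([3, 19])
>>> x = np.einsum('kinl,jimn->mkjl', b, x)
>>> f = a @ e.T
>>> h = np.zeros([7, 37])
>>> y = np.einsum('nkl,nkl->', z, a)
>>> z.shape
(37, 5, 3)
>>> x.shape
(3, 23, 3, 37)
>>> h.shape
(7, 37)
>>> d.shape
(5, 5)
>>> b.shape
(23, 5, 37, 37)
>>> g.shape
(5, 3)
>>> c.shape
(37, 5, 3)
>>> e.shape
(5, 3)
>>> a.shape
(37, 5, 3)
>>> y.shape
()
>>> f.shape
(37, 5, 5)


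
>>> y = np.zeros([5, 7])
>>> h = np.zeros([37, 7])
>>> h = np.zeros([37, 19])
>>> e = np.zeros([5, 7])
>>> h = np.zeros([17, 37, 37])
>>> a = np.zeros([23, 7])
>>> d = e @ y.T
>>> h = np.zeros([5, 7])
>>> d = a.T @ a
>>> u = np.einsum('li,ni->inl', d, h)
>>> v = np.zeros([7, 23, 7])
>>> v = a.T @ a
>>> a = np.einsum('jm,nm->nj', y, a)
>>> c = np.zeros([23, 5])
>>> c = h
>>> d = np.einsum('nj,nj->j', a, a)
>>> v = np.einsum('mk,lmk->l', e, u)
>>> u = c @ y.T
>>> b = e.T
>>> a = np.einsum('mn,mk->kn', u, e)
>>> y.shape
(5, 7)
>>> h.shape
(5, 7)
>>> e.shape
(5, 7)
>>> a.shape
(7, 5)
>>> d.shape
(5,)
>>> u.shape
(5, 5)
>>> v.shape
(7,)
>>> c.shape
(5, 7)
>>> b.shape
(7, 5)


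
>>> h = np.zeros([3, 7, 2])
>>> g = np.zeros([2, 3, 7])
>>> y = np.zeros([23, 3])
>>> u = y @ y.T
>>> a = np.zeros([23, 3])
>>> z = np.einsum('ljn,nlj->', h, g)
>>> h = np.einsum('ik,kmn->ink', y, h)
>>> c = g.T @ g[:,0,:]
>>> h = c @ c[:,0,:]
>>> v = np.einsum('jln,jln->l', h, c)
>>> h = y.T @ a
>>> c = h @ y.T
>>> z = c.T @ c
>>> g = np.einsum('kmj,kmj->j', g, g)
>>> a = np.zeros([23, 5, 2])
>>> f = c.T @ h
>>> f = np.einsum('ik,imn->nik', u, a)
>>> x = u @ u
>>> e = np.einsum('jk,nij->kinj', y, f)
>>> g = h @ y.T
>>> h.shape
(3, 3)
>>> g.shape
(3, 23)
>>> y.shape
(23, 3)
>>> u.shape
(23, 23)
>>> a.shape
(23, 5, 2)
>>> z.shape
(23, 23)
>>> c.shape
(3, 23)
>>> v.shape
(3,)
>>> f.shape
(2, 23, 23)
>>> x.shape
(23, 23)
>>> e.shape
(3, 23, 2, 23)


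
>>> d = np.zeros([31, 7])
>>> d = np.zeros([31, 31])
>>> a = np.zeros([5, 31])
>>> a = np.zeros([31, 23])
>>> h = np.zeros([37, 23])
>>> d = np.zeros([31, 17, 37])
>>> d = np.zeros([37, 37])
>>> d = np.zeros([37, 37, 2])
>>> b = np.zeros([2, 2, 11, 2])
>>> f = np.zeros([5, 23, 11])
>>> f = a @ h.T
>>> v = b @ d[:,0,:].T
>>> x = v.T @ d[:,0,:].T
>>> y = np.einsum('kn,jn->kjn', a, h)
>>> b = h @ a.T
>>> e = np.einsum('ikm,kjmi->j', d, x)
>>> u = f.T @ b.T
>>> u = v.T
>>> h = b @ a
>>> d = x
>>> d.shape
(37, 11, 2, 37)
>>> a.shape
(31, 23)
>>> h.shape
(37, 23)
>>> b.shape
(37, 31)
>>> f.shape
(31, 37)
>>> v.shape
(2, 2, 11, 37)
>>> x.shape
(37, 11, 2, 37)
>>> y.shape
(31, 37, 23)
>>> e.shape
(11,)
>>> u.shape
(37, 11, 2, 2)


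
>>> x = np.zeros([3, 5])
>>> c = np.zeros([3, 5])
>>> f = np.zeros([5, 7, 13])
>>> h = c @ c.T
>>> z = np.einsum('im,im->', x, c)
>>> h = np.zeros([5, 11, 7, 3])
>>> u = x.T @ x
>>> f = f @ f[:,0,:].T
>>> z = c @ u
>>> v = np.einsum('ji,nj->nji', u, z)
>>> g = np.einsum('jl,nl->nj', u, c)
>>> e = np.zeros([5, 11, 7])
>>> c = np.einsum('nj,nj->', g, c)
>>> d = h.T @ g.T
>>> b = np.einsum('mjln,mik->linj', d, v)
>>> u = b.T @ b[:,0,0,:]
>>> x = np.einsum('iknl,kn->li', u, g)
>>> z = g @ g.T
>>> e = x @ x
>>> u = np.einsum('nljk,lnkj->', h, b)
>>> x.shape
(7, 7)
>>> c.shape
()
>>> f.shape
(5, 7, 5)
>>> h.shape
(5, 11, 7, 3)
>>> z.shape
(3, 3)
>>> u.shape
()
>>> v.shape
(3, 5, 5)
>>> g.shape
(3, 5)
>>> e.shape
(7, 7)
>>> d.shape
(3, 7, 11, 3)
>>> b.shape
(11, 5, 3, 7)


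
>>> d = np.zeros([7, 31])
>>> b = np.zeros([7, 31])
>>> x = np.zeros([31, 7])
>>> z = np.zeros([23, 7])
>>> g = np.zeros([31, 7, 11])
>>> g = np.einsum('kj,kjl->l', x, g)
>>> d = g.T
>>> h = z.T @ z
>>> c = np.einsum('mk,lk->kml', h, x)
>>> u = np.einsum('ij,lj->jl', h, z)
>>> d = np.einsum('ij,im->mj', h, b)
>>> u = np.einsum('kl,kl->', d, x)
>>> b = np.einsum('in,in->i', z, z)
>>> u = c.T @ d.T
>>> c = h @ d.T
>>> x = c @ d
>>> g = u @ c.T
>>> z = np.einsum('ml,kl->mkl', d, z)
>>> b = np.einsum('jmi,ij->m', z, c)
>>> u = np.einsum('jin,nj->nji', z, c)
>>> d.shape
(31, 7)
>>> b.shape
(23,)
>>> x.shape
(7, 7)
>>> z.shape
(31, 23, 7)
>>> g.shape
(31, 7, 7)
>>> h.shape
(7, 7)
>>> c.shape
(7, 31)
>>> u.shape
(7, 31, 23)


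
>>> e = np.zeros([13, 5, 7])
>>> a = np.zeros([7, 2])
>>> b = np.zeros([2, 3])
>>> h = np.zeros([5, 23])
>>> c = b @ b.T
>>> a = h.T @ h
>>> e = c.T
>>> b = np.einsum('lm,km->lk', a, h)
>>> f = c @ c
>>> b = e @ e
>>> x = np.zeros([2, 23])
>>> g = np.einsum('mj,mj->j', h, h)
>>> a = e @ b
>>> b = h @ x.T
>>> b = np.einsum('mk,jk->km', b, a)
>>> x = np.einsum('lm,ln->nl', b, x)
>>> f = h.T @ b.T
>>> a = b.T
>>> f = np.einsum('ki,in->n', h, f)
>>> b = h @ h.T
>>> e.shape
(2, 2)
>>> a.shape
(5, 2)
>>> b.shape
(5, 5)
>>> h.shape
(5, 23)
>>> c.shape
(2, 2)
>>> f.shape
(2,)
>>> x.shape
(23, 2)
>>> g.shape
(23,)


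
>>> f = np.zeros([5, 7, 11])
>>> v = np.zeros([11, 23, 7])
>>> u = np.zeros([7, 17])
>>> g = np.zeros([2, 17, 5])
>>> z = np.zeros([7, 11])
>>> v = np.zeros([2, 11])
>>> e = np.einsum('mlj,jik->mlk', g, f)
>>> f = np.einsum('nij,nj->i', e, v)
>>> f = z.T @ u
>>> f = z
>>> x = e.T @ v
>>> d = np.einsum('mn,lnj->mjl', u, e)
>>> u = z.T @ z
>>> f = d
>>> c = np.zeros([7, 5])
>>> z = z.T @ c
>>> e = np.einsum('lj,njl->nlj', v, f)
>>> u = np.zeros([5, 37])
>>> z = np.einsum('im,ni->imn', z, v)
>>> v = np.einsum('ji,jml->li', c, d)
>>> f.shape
(7, 11, 2)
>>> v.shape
(2, 5)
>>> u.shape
(5, 37)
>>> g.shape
(2, 17, 5)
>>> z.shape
(11, 5, 2)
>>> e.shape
(7, 2, 11)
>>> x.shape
(11, 17, 11)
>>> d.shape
(7, 11, 2)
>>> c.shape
(7, 5)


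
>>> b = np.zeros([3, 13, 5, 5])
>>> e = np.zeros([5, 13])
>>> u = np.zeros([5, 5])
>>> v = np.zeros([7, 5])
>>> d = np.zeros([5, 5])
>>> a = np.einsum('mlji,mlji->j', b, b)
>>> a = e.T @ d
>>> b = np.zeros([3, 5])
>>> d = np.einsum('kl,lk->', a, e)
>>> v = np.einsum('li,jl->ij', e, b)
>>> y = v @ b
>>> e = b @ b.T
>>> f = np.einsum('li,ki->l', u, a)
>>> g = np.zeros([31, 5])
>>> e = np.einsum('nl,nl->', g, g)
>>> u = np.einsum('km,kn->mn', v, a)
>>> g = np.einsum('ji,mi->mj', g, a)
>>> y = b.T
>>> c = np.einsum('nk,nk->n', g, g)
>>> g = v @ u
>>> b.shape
(3, 5)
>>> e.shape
()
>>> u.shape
(3, 5)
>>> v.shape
(13, 3)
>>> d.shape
()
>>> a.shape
(13, 5)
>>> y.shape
(5, 3)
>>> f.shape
(5,)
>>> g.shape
(13, 5)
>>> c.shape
(13,)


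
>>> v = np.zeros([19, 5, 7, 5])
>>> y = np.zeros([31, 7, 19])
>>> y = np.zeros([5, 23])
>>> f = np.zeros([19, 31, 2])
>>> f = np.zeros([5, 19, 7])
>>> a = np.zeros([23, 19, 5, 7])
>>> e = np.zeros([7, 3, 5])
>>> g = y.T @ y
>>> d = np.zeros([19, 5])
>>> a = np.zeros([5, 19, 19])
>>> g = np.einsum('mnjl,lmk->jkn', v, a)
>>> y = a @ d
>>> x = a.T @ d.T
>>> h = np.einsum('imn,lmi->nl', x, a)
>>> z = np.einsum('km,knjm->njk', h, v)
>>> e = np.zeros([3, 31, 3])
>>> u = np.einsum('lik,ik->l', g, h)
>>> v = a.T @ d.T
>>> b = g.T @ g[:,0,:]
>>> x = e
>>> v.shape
(19, 19, 19)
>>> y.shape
(5, 19, 5)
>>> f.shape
(5, 19, 7)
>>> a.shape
(5, 19, 19)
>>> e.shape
(3, 31, 3)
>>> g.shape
(7, 19, 5)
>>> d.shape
(19, 5)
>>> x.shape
(3, 31, 3)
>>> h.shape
(19, 5)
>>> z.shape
(5, 7, 19)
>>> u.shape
(7,)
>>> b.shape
(5, 19, 5)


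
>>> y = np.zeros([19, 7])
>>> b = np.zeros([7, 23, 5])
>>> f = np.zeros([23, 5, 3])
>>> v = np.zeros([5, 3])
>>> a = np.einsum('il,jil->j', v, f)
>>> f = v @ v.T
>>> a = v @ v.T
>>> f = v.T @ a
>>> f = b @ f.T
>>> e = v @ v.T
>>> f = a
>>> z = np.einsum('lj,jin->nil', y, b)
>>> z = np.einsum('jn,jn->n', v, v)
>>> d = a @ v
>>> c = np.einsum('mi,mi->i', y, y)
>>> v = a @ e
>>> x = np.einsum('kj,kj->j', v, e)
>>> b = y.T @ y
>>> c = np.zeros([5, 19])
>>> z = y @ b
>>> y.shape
(19, 7)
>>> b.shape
(7, 7)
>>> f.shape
(5, 5)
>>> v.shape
(5, 5)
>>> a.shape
(5, 5)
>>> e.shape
(5, 5)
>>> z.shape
(19, 7)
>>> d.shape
(5, 3)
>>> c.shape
(5, 19)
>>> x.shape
(5,)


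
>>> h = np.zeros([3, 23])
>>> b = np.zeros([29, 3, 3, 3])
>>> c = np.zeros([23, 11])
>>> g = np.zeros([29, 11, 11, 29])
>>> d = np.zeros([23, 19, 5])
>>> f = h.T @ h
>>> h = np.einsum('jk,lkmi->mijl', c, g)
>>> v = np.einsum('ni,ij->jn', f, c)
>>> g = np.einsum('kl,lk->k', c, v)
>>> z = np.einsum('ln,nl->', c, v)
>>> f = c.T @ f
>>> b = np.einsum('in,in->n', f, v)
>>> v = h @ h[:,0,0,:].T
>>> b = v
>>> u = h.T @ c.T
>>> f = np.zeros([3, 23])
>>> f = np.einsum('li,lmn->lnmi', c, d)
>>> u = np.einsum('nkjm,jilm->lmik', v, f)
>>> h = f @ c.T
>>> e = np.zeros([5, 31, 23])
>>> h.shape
(23, 5, 19, 23)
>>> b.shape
(11, 29, 23, 11)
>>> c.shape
(23, 11)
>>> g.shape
(23,)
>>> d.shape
(23, 19, 5)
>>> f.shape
(23, 5, 19, 11)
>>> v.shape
(11, 29, 23, 11)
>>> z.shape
()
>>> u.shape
(19, 11, 5, 29)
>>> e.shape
(5, 31, 23)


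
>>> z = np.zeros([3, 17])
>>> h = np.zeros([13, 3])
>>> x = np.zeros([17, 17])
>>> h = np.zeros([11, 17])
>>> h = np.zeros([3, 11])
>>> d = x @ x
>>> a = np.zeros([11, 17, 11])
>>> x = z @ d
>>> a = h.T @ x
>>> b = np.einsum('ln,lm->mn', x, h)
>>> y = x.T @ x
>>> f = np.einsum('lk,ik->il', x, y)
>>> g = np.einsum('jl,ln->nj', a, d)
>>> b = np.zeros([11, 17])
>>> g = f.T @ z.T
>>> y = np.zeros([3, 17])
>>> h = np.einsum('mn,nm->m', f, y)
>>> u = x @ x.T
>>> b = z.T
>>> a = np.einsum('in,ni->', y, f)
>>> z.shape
(3, 17)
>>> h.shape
(17,)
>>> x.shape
(3, 17)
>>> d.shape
(17, 17)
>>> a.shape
()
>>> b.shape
(17, 3)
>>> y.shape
(3, 17)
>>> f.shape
(17, 3)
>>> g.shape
(3, 3)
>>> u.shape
(3, 3)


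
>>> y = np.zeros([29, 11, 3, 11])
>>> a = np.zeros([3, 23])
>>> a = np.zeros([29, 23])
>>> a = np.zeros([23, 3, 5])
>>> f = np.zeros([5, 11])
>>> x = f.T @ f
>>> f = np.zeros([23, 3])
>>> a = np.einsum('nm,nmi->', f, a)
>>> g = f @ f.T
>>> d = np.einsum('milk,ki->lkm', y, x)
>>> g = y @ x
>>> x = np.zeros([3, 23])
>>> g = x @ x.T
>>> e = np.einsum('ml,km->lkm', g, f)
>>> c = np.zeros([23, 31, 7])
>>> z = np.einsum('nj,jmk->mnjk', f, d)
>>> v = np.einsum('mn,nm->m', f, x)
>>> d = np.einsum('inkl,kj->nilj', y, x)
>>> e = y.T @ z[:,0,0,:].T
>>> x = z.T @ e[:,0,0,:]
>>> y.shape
(29, 11, 3, 11)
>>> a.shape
()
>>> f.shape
(23, 3)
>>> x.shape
(29, 3, 23, 11)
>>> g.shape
(3, 3)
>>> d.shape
(11, 29, 11, 23)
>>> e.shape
(11, 3, 11, 11)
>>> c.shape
(23, 31, 7)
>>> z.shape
(11, 23, 3, 29)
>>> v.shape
(23,)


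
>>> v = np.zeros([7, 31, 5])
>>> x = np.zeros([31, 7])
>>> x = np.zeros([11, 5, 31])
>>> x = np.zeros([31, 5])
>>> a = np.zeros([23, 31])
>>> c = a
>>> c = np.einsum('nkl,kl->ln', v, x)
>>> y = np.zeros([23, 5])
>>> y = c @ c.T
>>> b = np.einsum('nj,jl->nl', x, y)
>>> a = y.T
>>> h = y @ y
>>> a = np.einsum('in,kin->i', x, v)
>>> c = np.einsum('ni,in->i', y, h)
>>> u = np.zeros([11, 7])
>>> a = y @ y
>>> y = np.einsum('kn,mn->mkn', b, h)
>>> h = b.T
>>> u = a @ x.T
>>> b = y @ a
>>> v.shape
(7, 31, 5)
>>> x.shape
(31, 5)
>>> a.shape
(5, 5)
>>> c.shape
(5,)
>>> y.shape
(5, 31, 5)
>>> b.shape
(5, 31, 5)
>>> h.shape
(5, 31)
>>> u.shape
(5, 31)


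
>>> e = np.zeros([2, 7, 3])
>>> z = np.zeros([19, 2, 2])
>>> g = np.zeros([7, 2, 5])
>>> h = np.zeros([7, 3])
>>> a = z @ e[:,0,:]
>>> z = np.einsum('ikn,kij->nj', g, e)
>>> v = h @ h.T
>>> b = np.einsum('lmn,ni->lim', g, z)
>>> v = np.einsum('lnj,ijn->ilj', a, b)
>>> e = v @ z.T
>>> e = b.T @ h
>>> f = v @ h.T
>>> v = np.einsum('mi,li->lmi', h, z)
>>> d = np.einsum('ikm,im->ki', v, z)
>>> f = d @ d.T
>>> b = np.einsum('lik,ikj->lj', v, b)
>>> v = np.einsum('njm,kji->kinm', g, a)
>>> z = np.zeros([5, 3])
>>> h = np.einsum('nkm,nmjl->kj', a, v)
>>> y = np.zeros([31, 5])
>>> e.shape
(2, 3, 3)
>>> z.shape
(5, 3)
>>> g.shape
(7, 2, 5)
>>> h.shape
(2, 7)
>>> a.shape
(19, 2, 3)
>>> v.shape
(19, 3, 7, 5)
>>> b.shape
(5, 2)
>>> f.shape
(7, 7)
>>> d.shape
(7, 5)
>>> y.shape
(31, 5)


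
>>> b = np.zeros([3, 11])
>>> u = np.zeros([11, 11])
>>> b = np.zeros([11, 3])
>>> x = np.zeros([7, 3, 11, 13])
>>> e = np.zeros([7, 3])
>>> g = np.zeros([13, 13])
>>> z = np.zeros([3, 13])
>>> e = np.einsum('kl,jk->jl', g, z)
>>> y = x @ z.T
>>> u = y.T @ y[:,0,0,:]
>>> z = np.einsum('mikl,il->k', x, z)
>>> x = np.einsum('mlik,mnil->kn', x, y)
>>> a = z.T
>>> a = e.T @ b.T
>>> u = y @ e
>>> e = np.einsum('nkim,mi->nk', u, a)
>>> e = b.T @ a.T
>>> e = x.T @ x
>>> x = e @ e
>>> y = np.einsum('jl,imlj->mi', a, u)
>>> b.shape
(11, 3)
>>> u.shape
(7, 3, 11, 13)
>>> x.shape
(3, 3)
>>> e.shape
(3, 3)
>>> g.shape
(13, 13)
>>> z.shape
(11,)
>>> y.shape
(3, 7)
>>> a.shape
(13, 11)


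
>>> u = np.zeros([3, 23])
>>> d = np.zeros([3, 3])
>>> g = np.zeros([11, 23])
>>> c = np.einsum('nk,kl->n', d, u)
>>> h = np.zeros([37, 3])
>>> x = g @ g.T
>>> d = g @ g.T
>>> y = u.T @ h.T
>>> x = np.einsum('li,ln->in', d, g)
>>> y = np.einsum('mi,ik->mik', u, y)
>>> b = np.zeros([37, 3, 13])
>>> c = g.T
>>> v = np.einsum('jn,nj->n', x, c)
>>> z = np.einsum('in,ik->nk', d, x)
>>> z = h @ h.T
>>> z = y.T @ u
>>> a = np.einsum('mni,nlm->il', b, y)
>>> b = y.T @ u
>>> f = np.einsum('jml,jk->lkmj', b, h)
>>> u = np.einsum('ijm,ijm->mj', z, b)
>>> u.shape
(23, 23)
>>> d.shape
(11, 11)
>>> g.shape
(11, 23)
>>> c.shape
(23, 11)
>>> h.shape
(37, 3)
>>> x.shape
(11, 23)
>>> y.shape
(3, 23, 37)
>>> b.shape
(37, 23, 23)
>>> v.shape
(23,)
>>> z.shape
(37, 23, 23)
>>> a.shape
(13, 23)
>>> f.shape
(23, 3, 23, 37)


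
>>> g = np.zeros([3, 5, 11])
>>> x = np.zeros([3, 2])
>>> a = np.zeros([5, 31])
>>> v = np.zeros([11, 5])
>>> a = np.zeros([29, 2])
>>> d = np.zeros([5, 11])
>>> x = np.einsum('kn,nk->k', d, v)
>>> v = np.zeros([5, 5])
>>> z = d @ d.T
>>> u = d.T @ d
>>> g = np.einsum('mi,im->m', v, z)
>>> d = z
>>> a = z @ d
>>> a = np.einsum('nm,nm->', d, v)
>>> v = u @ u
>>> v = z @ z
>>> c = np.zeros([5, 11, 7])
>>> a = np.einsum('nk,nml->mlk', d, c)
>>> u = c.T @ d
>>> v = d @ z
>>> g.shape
(5,)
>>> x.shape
(5,)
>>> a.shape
(11, 7, 5)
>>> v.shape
(5, 5)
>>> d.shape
(5, 5)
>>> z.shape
(5, 5)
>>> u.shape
(7, 11, 5)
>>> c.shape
(5, 11, 7)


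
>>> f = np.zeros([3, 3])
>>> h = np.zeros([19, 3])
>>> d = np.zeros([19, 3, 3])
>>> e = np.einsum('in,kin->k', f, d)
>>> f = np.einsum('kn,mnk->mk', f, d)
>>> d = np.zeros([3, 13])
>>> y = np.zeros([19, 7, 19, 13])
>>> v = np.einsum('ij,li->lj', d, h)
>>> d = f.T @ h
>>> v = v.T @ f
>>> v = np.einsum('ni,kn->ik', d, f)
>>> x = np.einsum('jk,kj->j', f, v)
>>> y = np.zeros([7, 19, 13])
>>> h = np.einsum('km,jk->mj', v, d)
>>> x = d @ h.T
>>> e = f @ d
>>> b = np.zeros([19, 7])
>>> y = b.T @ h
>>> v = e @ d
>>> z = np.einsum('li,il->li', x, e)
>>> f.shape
(19, 3)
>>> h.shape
(19, 3)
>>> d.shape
(3, 3)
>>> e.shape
(19, 3)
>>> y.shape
(7, 3)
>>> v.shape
(19, 3)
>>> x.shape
(3, 19)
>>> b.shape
(19, 7)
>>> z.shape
(3, 19)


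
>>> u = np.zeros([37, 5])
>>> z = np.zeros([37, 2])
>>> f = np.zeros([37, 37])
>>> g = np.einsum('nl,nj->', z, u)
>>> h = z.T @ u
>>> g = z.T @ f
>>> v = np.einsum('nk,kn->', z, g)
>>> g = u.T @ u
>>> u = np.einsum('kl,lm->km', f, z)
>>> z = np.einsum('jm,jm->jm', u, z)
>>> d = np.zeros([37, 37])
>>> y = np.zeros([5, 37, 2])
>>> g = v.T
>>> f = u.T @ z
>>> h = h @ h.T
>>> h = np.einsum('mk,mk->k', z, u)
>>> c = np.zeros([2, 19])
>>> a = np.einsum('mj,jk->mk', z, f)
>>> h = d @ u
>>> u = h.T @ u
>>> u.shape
(2, 2)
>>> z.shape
(37, 2)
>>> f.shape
(2, 2)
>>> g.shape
()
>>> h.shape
(37, 2)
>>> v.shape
()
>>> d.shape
(37, 37)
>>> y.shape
(5, 37, 2)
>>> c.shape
(2, 19)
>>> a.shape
(37, 2)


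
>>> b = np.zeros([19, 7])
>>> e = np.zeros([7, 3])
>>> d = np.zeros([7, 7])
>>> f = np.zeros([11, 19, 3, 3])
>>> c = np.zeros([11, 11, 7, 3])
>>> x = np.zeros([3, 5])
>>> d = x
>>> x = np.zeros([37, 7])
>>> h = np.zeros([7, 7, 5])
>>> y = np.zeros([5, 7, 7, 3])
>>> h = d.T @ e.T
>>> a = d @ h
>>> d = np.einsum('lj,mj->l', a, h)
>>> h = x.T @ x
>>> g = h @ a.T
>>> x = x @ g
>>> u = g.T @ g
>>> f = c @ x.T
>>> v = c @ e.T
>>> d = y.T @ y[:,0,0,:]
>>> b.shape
(19, 7)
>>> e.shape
(7, 3)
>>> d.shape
(3, 7, 7, 3)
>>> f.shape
(11, 11, 7, 37)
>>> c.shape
(11, 11, 7, 3)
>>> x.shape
(37, 3)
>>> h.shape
(7, 7)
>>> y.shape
(5, 7, 7, 3)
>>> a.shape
(3, 7)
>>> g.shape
(7, 3)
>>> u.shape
(3, 3)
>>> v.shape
(11, 11, 7, 7)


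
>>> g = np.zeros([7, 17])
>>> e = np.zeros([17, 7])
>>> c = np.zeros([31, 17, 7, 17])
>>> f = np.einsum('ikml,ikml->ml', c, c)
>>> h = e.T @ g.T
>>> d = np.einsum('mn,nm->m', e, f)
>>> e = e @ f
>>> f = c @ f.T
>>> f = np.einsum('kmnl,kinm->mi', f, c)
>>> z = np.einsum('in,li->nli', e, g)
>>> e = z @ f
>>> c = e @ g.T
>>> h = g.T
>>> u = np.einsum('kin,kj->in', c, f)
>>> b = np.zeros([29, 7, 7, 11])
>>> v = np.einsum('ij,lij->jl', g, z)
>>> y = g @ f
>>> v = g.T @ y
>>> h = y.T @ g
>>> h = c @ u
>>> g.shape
(7, 17)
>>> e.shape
(17, 7, 17)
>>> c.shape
(17, 7, 7)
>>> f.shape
(17, 17)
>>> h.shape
(17, 7, 7)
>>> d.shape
(17,)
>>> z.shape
(17, 7, 17)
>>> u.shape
(7, 7)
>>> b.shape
(29, 7, 7, 11)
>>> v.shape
(17, 17)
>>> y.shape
(7, 17)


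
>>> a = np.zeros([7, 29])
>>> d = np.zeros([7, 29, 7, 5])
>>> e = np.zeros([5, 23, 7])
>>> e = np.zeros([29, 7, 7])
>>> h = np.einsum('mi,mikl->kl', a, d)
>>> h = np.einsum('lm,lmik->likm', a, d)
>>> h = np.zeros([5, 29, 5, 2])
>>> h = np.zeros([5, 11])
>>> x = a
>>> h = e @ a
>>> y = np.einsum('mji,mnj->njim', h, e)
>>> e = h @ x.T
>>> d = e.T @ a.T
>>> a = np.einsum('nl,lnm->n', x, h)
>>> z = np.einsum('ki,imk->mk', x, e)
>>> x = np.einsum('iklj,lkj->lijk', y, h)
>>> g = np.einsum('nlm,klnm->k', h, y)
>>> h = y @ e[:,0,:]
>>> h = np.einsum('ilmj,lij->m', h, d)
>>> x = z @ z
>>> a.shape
(7,)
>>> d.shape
(7, 7, 7)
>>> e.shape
(29, 7, 7)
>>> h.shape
(29,)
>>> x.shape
(7, 7)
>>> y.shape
(7, 7, 29, 29)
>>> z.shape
(7, 7)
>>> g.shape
(7,)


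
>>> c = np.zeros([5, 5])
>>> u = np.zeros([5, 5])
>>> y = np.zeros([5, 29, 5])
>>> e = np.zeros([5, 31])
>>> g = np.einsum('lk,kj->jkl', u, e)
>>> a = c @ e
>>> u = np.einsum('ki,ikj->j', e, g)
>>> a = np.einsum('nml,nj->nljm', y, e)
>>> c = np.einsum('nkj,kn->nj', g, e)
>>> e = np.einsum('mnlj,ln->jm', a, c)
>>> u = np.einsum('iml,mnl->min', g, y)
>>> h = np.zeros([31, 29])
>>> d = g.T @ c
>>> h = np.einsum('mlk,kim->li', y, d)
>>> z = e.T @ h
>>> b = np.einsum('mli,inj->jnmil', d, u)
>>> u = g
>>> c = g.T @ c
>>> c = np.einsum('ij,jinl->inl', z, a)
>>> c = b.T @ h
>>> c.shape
(5, 5, 5, 31, 5)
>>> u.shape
(31, 5, 5)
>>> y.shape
(5, 29, 5)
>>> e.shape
(29, 5)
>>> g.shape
(31, 5, 5)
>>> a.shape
(5, 5, 31, 29)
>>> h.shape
(29, 5)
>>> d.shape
(5, 5, 5)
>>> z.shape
(5, 5)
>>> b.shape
(29, 31, 5, 5, 5)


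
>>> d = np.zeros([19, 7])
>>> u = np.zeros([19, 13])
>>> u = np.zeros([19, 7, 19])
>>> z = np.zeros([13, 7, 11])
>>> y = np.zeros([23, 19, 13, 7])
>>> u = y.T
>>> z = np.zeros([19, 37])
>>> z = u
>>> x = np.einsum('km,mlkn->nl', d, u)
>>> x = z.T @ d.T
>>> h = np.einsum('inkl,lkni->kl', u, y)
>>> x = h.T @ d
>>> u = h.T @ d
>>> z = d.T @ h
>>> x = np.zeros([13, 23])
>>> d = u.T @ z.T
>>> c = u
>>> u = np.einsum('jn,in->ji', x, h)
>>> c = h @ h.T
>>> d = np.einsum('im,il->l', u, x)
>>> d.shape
(23,)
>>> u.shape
(13, 19)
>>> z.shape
(7, 23)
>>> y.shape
(23, 19, 13, 7)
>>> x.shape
(13, 23)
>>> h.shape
(19, 23)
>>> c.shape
(19, 19)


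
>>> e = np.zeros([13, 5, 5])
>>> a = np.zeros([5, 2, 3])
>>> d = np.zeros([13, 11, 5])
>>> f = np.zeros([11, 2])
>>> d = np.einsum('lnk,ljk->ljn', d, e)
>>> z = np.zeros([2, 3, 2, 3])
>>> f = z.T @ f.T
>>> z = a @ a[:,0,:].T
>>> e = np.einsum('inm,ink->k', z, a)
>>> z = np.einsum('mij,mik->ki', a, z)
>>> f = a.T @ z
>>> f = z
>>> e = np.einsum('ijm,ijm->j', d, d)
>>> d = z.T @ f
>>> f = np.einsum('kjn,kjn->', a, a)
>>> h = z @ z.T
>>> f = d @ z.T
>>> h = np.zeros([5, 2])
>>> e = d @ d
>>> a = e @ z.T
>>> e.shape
(2, 2)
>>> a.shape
(2, 5)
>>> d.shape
(2, 2)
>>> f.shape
(2, 5)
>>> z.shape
(5, 2)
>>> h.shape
(5, 2)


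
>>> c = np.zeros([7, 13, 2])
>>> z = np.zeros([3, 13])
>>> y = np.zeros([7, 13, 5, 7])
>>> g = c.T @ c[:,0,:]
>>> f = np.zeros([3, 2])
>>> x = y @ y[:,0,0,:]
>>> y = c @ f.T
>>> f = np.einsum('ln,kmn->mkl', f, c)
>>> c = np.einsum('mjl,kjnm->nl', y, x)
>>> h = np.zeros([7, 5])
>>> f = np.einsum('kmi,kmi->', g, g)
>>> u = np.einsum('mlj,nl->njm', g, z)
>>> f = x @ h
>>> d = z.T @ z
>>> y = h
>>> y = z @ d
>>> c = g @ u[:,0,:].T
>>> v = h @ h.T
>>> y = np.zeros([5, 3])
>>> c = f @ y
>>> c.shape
(7, 13, 5, 3)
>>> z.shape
(3, 13)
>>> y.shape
(5, 3)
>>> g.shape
(2, 13, 2)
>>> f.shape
(7, 13, 5, 5)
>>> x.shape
(7, 13, 5, 7)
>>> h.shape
(7, 5)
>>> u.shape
(3, 2, 2)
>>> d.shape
(13, 13)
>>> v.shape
(7, 7)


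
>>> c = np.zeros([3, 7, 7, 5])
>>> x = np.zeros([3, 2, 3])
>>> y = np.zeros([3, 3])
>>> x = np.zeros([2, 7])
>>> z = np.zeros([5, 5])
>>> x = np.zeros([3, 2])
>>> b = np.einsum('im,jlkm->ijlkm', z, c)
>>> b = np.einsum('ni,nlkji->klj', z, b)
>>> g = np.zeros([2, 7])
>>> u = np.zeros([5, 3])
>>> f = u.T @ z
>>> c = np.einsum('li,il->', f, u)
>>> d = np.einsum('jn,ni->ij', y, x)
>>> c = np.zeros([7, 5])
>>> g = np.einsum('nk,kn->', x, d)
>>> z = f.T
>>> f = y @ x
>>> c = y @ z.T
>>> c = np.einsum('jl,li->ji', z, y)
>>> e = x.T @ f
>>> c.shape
(5, 3)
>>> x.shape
(3, 2)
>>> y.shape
(3, 3)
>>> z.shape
(5, 3)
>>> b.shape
(7, 3, 7)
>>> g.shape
()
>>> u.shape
(5, 3)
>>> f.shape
(3, 2)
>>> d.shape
(2, 3)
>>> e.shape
(2, 2)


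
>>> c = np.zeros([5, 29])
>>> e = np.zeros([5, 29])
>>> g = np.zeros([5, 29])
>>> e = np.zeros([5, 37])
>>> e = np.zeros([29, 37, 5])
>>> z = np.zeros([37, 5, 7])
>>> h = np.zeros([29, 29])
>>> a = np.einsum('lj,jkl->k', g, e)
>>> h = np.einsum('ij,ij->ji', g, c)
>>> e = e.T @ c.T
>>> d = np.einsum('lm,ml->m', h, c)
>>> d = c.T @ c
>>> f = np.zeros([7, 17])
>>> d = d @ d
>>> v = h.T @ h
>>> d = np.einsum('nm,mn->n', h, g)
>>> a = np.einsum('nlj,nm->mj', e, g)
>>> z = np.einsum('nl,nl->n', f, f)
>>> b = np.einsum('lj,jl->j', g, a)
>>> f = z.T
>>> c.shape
(5, 29)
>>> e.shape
(5, 37, 5)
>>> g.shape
(5, 29)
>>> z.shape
(7,)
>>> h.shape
(29, 5)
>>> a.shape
(29, 5)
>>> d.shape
(29,)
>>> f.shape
(7,)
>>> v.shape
(5, 5)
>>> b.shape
(29,)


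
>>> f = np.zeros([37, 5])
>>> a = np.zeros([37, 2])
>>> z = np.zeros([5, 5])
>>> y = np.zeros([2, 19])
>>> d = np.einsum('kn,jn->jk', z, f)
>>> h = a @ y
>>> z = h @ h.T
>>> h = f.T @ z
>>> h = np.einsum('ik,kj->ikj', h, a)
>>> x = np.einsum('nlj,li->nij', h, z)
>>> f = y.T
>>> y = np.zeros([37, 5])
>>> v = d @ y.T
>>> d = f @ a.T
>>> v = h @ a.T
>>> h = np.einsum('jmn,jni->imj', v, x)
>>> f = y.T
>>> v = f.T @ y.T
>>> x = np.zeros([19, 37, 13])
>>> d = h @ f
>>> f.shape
(5, 37)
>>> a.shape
(37, 2)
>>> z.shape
(37, 37)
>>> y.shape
(37, 5)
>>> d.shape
(2, 37, 37)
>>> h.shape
(2, 37, 5)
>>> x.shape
(19, 37, 13)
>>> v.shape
(37, 37)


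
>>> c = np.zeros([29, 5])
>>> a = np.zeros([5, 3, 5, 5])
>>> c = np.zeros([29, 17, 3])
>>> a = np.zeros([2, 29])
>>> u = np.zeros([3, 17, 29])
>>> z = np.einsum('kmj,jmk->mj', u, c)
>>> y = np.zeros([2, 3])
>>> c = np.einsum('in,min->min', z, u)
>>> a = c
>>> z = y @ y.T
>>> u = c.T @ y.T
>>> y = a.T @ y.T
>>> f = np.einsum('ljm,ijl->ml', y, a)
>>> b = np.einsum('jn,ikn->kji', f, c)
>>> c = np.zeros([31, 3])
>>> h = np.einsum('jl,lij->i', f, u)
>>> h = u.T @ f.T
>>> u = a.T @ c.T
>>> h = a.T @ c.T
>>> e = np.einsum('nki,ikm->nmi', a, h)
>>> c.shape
(31, 3)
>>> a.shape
(3, 17, 29)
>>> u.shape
(29, 17, 31)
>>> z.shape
(2, 2)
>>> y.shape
(29, 17, 2)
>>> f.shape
(2, 29)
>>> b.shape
(17, 2, 3)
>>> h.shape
(29, 17, 31)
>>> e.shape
(3, 31, 29)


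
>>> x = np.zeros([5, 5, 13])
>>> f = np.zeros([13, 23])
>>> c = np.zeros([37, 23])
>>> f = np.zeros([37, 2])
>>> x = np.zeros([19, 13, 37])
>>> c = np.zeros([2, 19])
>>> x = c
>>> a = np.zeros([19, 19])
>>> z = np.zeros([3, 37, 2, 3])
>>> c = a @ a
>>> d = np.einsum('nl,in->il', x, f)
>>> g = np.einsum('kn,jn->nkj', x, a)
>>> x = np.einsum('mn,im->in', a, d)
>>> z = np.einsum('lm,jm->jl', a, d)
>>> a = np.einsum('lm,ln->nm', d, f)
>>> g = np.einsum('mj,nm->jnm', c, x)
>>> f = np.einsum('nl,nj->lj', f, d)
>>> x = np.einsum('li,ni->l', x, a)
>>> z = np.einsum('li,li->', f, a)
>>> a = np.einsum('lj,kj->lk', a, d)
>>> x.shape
(37,)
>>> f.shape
(2, 19)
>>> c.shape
(19, 19)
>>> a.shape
(2, 37)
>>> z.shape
()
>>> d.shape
(37, 19)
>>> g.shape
(19, 37, 19)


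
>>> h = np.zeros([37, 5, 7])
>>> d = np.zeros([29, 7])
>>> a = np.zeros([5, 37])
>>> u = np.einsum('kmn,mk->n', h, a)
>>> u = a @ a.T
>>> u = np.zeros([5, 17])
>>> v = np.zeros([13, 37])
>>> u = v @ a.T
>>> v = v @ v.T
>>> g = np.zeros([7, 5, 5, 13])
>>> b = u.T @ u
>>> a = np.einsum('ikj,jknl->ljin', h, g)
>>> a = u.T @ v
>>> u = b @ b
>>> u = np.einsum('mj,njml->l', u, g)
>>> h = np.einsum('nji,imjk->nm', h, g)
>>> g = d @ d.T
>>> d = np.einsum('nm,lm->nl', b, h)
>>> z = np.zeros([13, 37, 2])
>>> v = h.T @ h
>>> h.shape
(37, 5)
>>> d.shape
(5, 37)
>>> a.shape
(5, 13)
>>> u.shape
(13,)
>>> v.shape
(5, 5)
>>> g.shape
(29, 29)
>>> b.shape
(5, 5)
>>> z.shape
(13, 37, 2)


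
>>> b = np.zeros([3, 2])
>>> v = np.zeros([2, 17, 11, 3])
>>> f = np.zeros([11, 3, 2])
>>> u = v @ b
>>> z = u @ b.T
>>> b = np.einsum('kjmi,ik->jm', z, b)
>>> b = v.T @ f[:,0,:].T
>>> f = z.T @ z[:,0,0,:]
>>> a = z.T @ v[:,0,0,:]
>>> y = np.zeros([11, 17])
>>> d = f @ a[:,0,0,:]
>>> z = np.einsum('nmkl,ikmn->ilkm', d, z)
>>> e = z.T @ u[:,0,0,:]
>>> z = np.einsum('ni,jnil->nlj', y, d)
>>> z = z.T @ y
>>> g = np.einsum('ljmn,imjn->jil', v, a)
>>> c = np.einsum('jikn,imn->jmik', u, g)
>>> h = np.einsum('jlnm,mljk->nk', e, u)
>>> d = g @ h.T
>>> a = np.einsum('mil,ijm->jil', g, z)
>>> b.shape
(3, 11, 17, 11)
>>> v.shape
(2, 17, 11, 3)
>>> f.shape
(3, 11, 17, 3)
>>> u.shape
(2, 17, 11, 2)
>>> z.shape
(3, 3, 17)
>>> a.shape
(3, 3, 2)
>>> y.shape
(11, 17)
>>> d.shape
(17, 3, 3)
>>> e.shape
(11, 17, 3, 2)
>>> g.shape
(17, 3, 2)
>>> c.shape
(2, 3, 17, 11)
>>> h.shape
(3, 2)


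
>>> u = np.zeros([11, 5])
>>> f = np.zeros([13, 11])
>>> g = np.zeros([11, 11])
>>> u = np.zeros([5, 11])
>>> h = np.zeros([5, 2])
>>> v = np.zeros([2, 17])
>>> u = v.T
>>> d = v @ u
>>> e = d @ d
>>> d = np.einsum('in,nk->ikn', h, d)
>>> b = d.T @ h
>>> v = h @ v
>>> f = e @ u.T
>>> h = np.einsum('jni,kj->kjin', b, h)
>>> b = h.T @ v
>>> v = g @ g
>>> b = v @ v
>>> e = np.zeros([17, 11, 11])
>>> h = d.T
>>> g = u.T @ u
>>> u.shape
(17, 2)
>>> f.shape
(2, 17)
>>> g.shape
(2, 2)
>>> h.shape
(2, 2, 5)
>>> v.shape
(11, 11)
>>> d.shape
(5, 2, 2)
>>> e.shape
(17, 11, 11)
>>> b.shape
(11, 11)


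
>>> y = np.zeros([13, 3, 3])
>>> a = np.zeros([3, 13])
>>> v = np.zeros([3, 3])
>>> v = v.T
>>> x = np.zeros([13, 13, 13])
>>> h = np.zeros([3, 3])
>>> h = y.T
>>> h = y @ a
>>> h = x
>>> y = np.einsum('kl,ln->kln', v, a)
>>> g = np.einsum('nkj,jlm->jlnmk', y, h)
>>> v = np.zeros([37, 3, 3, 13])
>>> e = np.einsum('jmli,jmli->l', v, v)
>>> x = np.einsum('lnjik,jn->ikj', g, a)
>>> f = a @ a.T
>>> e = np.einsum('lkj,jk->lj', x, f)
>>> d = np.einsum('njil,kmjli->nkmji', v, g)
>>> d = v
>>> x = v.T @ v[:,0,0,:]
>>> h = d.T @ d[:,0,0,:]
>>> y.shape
(3, 3, 13)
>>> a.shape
(3, 13)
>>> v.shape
(37, 3, 3, 13)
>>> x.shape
(13, 3, 3, 13)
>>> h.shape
(13, 3, 3, 13)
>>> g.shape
(13, 13, 3, 13, 3)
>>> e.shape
(13, 3)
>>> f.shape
(3, 3)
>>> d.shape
(37, 3, 3, 13)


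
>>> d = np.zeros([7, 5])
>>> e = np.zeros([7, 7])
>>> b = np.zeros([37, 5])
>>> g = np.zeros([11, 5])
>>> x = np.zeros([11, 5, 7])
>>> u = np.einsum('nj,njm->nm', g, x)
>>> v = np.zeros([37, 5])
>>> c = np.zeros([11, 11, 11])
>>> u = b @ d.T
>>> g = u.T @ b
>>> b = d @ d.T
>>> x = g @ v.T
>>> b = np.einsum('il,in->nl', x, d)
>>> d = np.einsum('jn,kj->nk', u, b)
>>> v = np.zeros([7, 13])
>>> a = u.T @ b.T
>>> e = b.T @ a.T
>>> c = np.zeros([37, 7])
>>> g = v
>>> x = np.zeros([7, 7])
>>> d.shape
(7, 5)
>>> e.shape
(37, 7)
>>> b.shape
(5, 37)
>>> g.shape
(7, 13)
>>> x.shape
(7, 7)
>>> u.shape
(37, 7)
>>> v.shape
(7, 13)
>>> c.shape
(37, 7)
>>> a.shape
(7, 5)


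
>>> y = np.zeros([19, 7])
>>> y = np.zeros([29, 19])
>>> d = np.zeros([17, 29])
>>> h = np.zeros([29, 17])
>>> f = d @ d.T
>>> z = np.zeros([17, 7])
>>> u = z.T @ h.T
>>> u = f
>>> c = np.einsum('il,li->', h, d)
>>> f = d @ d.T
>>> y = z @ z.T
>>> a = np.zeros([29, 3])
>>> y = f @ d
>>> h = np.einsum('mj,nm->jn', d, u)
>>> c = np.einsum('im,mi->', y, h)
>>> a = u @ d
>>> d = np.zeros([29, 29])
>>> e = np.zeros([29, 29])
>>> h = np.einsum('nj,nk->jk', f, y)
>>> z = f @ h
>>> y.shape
(17, 29)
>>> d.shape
(29, 29)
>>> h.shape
(17, 29)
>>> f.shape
(17, 17)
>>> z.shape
(17, 29)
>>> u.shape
(17, 17)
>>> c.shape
()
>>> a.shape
(17, 29)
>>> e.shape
(29, 29)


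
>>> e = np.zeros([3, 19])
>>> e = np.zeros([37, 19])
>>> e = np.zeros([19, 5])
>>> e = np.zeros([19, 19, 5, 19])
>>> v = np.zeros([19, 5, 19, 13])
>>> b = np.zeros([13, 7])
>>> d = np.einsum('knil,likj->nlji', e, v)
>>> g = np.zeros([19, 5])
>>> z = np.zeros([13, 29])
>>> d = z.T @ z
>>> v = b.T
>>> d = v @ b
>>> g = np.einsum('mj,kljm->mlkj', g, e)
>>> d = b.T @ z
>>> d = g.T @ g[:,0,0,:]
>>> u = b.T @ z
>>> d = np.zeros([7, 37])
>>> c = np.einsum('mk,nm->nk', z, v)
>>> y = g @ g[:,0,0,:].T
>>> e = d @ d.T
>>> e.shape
(7, 7)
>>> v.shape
(7, 13)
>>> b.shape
(13, 7)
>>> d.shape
(7, 37)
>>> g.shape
(19, 19, 19, 5)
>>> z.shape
(13, 29)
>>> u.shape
(7, 29)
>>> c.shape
(7, 29)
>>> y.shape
(19, 19, 19, 19)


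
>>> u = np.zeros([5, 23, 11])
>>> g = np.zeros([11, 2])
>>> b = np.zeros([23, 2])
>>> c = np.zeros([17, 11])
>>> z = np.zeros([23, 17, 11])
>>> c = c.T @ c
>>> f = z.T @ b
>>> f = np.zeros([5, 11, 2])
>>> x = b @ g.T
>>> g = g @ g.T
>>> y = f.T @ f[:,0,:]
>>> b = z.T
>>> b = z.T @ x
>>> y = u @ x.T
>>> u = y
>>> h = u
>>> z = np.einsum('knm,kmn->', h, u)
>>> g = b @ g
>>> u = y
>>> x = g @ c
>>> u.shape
(5, 23, 23)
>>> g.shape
(11, 17, 11)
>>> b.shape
(11, 17, 11)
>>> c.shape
(11, 11)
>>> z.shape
()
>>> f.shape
(5, 11, 2)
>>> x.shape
(11, 17, 11)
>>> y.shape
(5, 23, 23)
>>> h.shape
(5, 23, 23)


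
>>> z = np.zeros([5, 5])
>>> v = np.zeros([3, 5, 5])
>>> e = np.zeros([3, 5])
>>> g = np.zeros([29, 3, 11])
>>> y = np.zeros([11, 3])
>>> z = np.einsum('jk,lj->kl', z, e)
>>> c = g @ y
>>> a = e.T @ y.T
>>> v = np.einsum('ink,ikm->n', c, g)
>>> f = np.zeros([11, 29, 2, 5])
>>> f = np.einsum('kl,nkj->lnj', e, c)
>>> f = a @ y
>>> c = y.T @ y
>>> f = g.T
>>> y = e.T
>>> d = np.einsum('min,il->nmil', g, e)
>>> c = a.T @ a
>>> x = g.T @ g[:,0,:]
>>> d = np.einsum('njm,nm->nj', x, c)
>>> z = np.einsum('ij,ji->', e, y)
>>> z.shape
()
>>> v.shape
(3,)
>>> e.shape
(3, 5)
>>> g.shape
(29, 3, 11)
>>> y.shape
(5, 3)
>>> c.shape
(11, 11)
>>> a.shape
(5, 11)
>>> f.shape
(11, 3, 29)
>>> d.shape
(11, 3)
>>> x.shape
(11, 3, 11)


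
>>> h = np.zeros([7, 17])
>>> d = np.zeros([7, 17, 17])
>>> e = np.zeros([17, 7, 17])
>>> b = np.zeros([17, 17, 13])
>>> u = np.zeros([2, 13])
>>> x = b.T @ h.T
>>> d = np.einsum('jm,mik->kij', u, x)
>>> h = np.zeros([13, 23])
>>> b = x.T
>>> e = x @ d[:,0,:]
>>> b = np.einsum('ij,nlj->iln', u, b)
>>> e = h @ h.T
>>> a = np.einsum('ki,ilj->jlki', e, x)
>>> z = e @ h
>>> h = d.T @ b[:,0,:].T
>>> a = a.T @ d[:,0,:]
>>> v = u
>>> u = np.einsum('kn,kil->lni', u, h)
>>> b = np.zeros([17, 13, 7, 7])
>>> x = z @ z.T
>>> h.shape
(2, 17, 2)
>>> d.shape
(7, 17, 2)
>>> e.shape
(13, 13)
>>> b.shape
(17, 13, 7, 7)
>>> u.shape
(2, 13, 17)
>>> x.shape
(13, 13)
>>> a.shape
(13, 13, 17, 2)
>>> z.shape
(13, 23)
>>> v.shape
(2, 13)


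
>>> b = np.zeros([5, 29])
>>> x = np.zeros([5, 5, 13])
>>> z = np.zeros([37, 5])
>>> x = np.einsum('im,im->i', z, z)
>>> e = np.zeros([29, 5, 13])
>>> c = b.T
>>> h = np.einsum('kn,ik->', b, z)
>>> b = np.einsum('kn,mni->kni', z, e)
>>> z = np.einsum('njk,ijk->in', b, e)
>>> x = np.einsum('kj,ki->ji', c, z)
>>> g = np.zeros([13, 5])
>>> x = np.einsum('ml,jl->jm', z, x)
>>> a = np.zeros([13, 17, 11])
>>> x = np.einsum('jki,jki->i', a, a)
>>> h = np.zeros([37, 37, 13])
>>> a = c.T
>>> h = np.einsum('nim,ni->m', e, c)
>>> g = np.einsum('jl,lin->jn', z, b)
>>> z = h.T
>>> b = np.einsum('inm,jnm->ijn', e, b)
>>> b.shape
(29, 37, 5)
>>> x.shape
(11,)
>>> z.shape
(13,)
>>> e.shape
(29, 5, 13)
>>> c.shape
(29, 5)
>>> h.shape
(13,)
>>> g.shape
(29, 13)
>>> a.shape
(5, 29)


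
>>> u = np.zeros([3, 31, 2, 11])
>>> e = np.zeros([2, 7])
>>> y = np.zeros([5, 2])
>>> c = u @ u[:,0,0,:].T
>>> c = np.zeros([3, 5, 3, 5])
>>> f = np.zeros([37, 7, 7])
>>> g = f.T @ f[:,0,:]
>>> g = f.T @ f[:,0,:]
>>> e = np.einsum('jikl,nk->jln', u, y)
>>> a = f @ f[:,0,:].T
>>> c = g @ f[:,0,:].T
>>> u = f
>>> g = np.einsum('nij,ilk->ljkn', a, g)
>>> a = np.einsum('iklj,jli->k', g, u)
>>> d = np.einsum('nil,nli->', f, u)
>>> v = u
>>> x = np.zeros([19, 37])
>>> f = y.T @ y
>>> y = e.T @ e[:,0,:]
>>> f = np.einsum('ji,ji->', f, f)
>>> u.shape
(37, 7, 7)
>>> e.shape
(3, 11, 5)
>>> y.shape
(5, 11, 5)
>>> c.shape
(7, 7, 37)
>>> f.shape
()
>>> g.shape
(7, 37, 7, 37)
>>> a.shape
(37,)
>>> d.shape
()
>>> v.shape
(37, 7, 7)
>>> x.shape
(19, 37)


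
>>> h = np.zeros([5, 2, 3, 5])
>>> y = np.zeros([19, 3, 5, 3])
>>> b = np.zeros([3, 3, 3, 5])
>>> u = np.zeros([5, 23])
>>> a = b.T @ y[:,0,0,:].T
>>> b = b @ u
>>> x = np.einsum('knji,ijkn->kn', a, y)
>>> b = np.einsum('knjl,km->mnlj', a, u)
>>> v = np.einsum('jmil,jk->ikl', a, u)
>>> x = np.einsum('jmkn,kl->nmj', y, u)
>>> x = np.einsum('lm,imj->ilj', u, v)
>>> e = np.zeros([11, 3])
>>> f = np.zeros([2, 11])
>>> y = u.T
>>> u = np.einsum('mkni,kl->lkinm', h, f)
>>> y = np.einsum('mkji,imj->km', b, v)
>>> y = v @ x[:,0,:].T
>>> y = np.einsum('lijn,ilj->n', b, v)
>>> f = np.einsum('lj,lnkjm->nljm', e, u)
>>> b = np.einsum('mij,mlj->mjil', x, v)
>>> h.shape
(5, 2, 3, 5)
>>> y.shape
(3,)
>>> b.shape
(3, 19, 5, 23)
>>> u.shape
(11, 2, 5, 3, 5)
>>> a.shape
(5, 3, 3, 19)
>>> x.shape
(3, 5, 19)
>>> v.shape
(3, 23, 19)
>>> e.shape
(11, 3)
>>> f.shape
(2, 11, 3, 5)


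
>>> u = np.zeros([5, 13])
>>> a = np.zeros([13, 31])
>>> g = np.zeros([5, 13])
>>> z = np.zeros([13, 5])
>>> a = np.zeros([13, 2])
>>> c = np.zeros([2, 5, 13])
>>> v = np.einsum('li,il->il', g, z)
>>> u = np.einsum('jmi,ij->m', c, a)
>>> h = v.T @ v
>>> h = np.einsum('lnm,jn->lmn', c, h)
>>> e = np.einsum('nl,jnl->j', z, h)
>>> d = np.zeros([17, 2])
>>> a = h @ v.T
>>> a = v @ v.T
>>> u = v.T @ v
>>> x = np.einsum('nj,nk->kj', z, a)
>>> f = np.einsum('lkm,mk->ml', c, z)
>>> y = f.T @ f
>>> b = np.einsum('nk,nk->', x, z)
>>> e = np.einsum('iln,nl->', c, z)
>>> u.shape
(5, 5)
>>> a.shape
(13, 13)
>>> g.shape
(5, 13)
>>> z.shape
(13, 5)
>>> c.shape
(2, 5, 13)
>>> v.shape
(13, 5)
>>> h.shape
(2, 13, 5)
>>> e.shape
()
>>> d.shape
(17, 2)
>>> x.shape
(13, 5)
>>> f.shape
(13, 2)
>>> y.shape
(2, 2)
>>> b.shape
()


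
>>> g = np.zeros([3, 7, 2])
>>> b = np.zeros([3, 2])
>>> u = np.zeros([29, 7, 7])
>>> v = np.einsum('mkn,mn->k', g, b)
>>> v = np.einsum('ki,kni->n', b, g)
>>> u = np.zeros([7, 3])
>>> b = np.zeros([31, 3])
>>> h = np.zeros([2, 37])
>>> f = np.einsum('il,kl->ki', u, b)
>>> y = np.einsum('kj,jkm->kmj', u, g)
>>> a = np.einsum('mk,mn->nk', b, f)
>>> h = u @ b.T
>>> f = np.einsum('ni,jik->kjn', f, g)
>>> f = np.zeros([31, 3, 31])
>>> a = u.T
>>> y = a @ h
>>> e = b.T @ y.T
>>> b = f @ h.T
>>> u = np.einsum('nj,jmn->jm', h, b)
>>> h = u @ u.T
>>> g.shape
(3, 7, 2)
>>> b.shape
(31, 3, 7)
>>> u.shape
(31, 3)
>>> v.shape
(7,)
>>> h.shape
(31, 31)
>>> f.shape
(31, 3, 31)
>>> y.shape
(3, 31)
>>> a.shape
(3, 7)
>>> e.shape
(3, 3)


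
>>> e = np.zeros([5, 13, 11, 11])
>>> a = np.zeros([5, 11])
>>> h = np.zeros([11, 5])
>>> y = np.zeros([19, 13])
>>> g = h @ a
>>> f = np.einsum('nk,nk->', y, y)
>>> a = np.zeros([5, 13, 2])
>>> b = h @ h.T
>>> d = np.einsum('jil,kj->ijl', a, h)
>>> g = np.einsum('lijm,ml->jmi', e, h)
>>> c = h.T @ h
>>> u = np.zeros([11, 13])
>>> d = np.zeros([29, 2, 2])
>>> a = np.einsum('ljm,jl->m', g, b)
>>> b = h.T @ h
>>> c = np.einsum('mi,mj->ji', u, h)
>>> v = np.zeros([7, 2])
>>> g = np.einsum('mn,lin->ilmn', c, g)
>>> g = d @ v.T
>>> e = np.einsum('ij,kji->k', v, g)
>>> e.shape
(29,)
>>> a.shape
(13,)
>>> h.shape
(11, 5)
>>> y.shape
(19, 13)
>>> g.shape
(29, 2, 7)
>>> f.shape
()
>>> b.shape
(5, 5)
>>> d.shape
(29, 2, 2)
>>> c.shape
(5, 13)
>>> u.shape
(11, 13)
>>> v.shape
(7, 2)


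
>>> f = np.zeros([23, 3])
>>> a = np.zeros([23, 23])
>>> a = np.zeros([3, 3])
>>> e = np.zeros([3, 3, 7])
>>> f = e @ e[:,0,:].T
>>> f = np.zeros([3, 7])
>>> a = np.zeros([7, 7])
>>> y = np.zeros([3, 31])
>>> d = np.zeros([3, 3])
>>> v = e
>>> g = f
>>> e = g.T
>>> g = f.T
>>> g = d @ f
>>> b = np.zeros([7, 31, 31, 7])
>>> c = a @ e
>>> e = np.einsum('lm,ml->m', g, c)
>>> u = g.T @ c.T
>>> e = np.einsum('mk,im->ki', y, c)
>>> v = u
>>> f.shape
(3, 7)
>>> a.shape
(7, 7)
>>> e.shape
(31, 7)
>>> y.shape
(3, 31)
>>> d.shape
(3, 3)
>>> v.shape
(7, 7)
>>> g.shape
(3, 7)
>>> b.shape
(7, 31, 31, 7)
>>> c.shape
(7, 3)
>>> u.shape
(7, 7)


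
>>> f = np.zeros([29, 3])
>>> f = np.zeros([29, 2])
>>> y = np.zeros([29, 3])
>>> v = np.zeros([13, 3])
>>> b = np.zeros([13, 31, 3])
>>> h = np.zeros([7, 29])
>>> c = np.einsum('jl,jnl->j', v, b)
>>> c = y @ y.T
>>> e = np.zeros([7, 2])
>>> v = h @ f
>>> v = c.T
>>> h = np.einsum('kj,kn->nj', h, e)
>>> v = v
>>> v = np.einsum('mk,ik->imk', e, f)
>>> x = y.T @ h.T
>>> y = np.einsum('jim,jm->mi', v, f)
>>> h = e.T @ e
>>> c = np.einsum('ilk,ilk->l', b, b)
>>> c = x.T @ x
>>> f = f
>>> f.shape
(29, 2)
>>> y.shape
(2, 7)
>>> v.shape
(29, 7, 2)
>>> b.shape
(13, 31, 3)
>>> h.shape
(2, 2)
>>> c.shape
(2, 2)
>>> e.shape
(7, 2)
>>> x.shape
(3, 2)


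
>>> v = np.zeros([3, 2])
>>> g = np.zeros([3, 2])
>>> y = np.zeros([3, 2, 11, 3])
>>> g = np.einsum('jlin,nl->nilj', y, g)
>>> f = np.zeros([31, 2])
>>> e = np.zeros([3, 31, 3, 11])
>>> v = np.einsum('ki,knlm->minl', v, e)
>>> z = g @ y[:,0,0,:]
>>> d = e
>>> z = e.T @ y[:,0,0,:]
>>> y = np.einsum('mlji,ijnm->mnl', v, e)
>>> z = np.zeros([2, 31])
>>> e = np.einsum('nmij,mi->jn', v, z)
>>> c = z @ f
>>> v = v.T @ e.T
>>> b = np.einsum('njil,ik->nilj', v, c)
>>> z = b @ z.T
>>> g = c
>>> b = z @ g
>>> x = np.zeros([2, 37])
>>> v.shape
(3, 31, 2, 3)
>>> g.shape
(2, 2)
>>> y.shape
(11, 3, 2)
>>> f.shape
(31, 2)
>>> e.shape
(3, 11)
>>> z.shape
(3, 2, 3, 2)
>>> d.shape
(3, 31, 3, 11)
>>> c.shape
(2, 2)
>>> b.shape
(3, 2, 3, 2)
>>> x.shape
(2, 37)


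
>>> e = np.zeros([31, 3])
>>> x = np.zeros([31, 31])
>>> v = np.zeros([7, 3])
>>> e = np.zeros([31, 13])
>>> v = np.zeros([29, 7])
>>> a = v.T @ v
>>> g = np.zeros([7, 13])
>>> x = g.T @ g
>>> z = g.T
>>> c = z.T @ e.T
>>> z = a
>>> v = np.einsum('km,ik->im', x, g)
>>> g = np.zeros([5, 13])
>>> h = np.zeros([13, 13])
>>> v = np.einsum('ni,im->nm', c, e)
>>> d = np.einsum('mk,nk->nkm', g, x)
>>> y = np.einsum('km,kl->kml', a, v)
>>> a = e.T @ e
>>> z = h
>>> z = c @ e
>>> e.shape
(31, 13)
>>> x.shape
(13, 13)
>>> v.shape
(7, 13)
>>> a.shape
(13, 13)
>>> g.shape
(5, 13)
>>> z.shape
(7, 13)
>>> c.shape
(7, 31)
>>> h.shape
(13, 13)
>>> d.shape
(13, 13, 5)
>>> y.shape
(7, 7, 13)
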